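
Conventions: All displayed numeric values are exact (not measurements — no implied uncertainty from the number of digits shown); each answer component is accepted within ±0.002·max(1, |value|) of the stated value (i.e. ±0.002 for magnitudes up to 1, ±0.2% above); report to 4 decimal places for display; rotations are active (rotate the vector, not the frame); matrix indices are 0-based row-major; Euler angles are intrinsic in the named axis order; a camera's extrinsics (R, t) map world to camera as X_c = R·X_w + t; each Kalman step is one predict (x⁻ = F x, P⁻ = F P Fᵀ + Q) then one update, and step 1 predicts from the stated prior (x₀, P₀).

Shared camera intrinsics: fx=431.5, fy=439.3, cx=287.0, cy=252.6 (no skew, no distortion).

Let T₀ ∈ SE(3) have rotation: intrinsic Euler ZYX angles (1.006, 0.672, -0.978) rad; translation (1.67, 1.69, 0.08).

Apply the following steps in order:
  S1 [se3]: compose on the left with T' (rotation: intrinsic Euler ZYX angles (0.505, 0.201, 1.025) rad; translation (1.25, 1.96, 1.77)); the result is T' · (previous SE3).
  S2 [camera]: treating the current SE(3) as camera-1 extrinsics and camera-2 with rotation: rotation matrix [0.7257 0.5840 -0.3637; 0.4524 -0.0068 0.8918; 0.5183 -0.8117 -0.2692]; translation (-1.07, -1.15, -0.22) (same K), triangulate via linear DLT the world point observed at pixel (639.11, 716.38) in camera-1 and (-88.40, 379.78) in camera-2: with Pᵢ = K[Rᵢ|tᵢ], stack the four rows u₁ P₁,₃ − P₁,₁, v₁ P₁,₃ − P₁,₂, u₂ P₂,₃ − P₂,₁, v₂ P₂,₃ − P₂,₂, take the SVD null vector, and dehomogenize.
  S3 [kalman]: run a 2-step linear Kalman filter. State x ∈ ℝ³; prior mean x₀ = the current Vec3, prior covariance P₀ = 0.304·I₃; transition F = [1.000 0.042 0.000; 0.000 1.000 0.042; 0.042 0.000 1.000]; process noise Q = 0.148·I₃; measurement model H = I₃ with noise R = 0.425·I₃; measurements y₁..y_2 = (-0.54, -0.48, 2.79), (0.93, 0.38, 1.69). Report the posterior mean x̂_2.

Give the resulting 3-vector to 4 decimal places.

result = (0.6342, -0.3131, 1.8638)

after S1 (compose_se3): R=[-0.0220 -0.9550 -0.2958; 0.9879 0.0246 -0.1529; 0.1533 -0.2956 0.9429], t=(2.5504, 3.6032, 2.8927)
after S2 (triangulate): (1.4384, -1.5918, 1.0463)
after S3 (kf_track): (0.6342, -0.3131, 1.8638)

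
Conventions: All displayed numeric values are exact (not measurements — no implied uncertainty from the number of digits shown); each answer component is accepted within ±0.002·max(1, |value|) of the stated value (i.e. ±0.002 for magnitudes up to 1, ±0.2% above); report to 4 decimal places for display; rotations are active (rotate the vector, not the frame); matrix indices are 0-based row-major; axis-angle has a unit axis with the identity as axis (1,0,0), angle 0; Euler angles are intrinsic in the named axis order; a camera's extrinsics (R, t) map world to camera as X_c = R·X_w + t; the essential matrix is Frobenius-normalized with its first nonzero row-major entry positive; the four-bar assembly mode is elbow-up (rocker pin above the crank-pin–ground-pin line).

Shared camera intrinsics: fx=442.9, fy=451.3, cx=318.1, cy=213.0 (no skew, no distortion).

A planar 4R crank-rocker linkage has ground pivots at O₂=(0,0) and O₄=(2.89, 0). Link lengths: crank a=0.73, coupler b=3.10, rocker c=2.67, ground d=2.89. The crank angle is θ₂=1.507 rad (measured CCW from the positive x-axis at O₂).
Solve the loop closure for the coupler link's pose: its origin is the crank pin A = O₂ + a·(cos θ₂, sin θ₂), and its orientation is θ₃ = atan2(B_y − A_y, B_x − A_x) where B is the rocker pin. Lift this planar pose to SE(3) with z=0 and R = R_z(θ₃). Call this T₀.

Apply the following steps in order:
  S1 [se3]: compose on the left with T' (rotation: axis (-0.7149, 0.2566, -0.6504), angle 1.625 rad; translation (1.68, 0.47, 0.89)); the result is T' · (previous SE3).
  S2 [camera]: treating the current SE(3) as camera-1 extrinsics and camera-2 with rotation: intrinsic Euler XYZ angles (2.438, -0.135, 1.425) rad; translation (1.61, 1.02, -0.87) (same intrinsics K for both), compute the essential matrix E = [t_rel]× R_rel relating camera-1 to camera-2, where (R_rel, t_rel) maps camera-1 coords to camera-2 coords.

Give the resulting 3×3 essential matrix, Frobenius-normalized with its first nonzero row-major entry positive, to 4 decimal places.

source (fourbar_fk): coupler pose = R=[0.7874 -0.6164 0.0000; 0.6164 0.7874 0.0000; 0.0000 0.0000 1.0000], t=(0.0465, 0.7285, 0.0000)
after S1 (compose_se3): R=[0.6628 0.0604 0.7464; -0.6542 0.5316 0.5379; -0.3643 -0.8448 0.3918], t=(2.0348, 0.4419, 0.2526)
after S2 (essential): [0.1026 0.4226 0.4110; -0.0532 -0.2822 -0.2448; 0.3340 -0.4655 0.4139]

matrix = [0.1026 0.4226 0.4110; -0.0532 -0.2822 -0.2448; 0.3340 -0.4655 0.4139]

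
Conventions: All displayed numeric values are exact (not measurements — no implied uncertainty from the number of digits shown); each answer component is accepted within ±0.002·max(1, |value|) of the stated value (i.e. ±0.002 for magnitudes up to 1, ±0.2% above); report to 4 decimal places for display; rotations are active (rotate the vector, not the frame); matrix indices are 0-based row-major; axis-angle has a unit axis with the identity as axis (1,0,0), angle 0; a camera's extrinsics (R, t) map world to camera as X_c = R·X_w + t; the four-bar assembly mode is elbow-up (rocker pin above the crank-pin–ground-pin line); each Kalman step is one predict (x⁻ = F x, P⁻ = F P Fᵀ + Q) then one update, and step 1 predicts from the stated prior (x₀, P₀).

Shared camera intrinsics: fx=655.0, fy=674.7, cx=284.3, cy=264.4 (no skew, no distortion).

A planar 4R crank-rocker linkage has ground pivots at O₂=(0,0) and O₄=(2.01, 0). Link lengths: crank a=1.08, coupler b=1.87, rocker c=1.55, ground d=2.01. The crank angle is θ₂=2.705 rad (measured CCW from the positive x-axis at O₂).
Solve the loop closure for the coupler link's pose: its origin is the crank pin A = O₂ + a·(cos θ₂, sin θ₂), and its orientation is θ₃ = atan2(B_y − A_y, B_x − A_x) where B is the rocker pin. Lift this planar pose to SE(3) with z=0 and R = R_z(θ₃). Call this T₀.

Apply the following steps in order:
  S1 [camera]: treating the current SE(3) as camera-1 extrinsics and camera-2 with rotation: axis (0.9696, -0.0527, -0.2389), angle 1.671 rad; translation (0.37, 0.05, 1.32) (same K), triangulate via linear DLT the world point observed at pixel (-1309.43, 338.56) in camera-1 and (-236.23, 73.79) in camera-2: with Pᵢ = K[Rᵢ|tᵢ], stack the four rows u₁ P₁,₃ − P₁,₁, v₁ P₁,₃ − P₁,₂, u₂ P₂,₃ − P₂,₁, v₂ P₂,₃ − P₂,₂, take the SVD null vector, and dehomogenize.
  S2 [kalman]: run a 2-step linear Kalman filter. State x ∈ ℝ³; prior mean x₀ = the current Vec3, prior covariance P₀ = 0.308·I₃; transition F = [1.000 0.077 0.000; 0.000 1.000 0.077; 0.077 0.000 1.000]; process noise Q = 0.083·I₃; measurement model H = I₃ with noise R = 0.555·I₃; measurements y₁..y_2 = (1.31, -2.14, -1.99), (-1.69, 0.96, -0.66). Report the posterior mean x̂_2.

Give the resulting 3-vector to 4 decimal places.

source (fourbar_fk): coupler pose = R=[0.9590 -0.2834 0.0000; 0.2834 0.9590 0.0000; 0.0000 0.0000 1.0000], t=(-0.9787, 0.4567, 0.0000)
after S1 (triangulate): (-1.4998, 0.0820, 1.0029)
after S2 (kf_track): (-0.8827, -0.2037, -0.4370)

result = (-0.8827, -0.2037, -0.4370)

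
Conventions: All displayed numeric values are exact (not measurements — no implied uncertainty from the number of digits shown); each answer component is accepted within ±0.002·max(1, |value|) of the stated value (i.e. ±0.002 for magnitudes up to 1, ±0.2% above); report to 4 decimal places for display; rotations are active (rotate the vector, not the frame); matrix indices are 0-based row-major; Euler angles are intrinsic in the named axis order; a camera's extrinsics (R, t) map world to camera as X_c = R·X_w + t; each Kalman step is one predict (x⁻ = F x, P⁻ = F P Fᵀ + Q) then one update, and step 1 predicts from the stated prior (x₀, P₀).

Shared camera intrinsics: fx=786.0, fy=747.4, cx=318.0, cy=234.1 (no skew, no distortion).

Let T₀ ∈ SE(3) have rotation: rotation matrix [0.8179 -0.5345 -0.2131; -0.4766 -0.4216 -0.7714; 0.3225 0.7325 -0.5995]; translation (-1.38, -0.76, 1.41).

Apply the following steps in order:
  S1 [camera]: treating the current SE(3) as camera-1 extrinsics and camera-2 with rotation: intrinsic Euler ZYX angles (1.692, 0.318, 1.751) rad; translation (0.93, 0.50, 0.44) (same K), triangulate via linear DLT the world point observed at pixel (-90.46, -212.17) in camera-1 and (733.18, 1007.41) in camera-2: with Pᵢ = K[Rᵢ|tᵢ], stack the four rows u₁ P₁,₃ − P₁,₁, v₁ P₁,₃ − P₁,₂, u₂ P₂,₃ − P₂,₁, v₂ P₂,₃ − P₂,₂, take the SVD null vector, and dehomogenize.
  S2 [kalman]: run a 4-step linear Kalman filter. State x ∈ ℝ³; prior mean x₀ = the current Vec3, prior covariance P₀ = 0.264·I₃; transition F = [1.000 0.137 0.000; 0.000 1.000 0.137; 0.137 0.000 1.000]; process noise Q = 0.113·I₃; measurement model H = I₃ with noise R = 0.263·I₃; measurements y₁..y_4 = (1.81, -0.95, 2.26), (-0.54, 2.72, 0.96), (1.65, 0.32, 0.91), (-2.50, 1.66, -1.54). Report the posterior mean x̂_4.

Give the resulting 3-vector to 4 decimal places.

after S1 (triangulate): (0.8634, 1.7337, -0.1204)
after S2 (kf_track): (-0.5908, 1.2500, -0.1647)

result = (-0.5908, 1.2500, -0.1647)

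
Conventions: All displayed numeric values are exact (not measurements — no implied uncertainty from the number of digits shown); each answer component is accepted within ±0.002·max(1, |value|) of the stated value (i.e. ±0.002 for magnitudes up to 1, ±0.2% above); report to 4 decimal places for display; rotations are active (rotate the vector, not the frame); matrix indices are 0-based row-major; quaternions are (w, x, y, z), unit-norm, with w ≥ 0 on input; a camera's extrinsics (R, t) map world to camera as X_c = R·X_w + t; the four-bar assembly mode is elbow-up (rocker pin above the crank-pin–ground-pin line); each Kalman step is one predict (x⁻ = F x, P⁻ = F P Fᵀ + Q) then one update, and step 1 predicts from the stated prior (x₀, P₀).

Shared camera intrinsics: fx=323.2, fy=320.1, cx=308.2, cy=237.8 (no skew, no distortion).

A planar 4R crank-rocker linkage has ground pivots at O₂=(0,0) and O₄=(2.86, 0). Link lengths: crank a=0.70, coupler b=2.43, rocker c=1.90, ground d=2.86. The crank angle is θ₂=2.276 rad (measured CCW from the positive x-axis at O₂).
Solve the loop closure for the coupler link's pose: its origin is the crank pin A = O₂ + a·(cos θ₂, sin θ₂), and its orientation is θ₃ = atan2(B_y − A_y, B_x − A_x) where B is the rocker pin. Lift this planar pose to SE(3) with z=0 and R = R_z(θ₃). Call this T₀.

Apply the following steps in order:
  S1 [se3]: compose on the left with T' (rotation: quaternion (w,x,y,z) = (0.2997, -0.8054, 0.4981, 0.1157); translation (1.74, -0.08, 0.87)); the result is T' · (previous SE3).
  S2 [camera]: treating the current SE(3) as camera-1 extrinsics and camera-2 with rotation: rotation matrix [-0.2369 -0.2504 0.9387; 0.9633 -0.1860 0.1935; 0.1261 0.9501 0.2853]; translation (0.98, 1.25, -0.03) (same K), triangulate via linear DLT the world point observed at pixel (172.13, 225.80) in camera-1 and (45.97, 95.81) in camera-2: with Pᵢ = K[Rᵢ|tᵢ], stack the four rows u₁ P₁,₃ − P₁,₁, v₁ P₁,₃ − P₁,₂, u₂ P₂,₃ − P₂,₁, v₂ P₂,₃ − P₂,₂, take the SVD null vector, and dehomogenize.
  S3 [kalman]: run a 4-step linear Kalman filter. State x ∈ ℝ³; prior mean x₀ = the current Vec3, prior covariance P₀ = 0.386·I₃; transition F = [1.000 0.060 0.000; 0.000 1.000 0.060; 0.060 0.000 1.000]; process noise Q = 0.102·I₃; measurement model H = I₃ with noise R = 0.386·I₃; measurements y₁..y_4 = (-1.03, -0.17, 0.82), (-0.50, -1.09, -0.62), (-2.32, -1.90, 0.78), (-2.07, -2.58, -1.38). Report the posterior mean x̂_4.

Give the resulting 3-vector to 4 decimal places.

result = (-1.7605, -1.5907, -0.6808)

source (fourbar_fk): coupler pose = R=[0.9090 -0.4168 0.0000; 0.4168 0.9090 0.0000; 0.0000 0.0000 1.0000], t=(-0.4537, 0.5330, 0.0000)
after S1 (compose_se3): R=[0.0703 -0.9912 0.1122; -0.8014 0.0108 0.5980; -0.5940 -0.1320 -0.7936], t=(1.0589, 0.0798, 0.8941)
after S2 (triangulate): (-1.0948, 1.9422, -1.8064)
after S3 (kf_track): (-1.7605, -1.5907, -0.6808)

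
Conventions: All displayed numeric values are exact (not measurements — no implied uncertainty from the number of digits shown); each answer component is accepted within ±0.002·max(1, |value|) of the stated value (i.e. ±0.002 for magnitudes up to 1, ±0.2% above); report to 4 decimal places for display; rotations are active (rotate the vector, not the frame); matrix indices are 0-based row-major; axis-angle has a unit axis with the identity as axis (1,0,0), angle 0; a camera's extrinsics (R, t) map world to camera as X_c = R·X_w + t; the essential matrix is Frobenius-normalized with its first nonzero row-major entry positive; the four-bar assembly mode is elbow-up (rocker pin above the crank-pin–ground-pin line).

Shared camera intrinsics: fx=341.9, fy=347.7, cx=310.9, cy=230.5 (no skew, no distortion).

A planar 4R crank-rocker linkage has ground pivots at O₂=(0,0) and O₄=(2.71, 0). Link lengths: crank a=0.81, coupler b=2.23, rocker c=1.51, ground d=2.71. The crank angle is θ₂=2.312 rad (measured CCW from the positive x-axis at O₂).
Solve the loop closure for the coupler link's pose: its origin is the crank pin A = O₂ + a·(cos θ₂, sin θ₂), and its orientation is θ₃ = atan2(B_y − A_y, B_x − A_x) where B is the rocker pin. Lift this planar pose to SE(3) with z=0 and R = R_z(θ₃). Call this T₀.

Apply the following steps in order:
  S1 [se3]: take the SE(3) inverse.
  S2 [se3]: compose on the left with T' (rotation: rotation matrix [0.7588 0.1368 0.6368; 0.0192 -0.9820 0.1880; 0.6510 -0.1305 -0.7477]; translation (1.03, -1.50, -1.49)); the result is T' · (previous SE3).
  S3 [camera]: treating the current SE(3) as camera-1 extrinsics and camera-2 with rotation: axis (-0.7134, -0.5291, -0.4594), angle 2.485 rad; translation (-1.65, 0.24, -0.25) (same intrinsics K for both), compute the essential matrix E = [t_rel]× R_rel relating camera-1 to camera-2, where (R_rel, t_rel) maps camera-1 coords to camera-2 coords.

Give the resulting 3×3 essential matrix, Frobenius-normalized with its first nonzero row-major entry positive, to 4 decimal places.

source (fourbar_fk): coupler pose = R=[0.9783 -0.2074 0.0000; 0.2074 0.9783 0.0000; 0.0000 0.0000 1.0000], t=(-0.5469, 0.5975, 0.0000)
after S1 (invert_se3): R=[0.9783 0.2074 0.0000; -0.2074 0.9783 0.0000; 0.0000 0.0000 1.0000], t=(0.4111, -0.6979, 0.0000)
after S2 (compose_se3): R=[0.7139 0.2912 0.6368; 0.2224 -0.9566 0.1880; 0.6639 0.0074 -0.7477], t=(1.2465, -0.8068, -1.1313)
after S3 (essential): [0.1270 0.0663 0.1085; -0.3114 -0.0111 -0.6152; 0.4315 0.4935 -0.2498]

matrix = [0.1270 0.0663 0.1085; -0.3114 -0.0111 -0.6152; 0.4315 0.4935 -0.2498]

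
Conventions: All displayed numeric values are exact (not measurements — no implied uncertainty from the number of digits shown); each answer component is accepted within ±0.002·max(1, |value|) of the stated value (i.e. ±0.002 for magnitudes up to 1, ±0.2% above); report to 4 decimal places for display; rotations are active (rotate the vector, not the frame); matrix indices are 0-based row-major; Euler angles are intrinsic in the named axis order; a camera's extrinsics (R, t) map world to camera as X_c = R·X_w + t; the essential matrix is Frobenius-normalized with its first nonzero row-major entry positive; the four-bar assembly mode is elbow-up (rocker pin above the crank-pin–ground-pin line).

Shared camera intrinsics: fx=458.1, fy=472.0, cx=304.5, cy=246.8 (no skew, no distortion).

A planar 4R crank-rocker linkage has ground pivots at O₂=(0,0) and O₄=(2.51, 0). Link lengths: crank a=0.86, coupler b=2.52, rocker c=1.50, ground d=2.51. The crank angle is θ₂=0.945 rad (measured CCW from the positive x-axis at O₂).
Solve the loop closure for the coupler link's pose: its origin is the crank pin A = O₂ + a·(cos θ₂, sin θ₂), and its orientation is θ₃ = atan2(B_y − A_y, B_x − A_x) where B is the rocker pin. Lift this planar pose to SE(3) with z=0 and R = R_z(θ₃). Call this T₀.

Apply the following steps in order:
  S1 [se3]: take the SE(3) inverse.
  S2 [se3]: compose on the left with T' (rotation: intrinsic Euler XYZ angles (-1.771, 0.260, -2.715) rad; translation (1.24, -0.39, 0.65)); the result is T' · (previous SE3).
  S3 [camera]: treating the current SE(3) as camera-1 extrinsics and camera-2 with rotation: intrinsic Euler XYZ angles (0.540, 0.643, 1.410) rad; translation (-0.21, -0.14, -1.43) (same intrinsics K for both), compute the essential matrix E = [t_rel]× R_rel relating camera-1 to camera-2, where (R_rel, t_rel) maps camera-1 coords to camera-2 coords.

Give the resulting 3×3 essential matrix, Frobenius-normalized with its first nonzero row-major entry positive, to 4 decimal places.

source (fourbar_fk): coupler pose = R=[0.9548 -0.2971 0.0000; 0.2971 0.9548 0.0000; 0.0000 0.0000 1.0000], t=(0.5037, 0.6970, 0.0000)
after S1 (invert_se3): R=[0.9548 0.2971 0.0000; -0.2971 0.9548 0.0000; 0.0000 0.0000 1.0000], t=(-0.6881, -0.5159, 0.0000)
after S2 (compose_se3): R=[-0.9589 0.1204 0.2571; 0.2748 0.1659 0.9471; 0.0714 0.9788 -0.1922], t=(1.6391, -0.6441, -0.0682)
after S3 (essential): [0.3746 -0.5134 -0.3028; -0.0281 0.1868 -0.2103; 0.0236 0.3172 -0.5685]

matrix = [0.3746 -0.5134 -0.3028; -0.0281 0.1868 -0.2103; 0.0236 0.3172 -0.5685]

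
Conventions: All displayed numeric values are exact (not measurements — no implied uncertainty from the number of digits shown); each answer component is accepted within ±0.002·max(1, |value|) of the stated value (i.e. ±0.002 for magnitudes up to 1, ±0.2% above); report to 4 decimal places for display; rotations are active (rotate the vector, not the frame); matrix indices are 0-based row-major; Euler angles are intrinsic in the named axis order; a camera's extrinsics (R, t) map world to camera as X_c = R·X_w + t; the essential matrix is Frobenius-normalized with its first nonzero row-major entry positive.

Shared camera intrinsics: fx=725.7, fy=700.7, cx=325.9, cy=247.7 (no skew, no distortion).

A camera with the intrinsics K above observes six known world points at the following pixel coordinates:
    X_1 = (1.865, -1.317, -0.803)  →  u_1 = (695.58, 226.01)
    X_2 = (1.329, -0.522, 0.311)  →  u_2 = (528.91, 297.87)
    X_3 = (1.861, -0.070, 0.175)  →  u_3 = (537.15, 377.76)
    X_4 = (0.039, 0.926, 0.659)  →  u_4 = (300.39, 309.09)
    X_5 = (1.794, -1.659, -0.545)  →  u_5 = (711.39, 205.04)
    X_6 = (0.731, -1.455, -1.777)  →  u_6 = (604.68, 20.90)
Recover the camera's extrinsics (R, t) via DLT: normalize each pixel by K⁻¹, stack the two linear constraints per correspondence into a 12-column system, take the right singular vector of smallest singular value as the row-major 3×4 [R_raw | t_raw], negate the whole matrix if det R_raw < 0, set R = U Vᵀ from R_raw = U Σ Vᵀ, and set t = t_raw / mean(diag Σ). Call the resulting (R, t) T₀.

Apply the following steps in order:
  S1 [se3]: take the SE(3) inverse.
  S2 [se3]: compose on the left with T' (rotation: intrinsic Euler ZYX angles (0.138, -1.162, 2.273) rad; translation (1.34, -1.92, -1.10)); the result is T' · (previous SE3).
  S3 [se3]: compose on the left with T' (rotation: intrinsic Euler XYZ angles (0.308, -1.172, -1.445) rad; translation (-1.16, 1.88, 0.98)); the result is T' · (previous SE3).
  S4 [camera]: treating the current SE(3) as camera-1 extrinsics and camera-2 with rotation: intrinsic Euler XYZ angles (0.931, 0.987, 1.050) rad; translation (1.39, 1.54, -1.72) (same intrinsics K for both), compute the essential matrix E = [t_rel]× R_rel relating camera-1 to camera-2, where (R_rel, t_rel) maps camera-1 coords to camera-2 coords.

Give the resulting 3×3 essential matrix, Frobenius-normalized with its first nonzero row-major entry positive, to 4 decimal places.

matrix = [0.0639 0.0834 0.0196; -0.4221 -0.4680 -0.3036; 0.0425 0.3519 -0.6112]

source (pnp_recover): camera pose = R=[0.6089 -0.7762 0.1636; 0.6823 0.6177 0.3911; -0.4046 -0.1265 0.9057], t=(0.3600, -0.2900, 5.9996)
after S1 (invert_se3): R=[0.6089 0.6823 -0.4046; -0.7762 0.6177 -0.1265; 0.1636 0.3911 0.9057], t=(2.4059, 1.2176, -5.3794)
after S2 (compose_se3): R=[0.8225 0.1656 0.5441; 0.4943 -0.6812 -0.5400; 0.2812 0.7131 -0.6422], t=(-2.1722, 0.9444, 2.8583)
after S3 (compose_se3): R=[-0.0286 -0.9115 0.4102; -0.9175 -0.1389 -0.3727; 0.3968 -0.3871 -0.8323], t=(-3.5361, 3.5245, 3.3104)
after S4 (essential): [0.0639 0.0834 0.0196; -0.4221 -0.4680 -0.3036; 0.0425 0.3519 -0.6112]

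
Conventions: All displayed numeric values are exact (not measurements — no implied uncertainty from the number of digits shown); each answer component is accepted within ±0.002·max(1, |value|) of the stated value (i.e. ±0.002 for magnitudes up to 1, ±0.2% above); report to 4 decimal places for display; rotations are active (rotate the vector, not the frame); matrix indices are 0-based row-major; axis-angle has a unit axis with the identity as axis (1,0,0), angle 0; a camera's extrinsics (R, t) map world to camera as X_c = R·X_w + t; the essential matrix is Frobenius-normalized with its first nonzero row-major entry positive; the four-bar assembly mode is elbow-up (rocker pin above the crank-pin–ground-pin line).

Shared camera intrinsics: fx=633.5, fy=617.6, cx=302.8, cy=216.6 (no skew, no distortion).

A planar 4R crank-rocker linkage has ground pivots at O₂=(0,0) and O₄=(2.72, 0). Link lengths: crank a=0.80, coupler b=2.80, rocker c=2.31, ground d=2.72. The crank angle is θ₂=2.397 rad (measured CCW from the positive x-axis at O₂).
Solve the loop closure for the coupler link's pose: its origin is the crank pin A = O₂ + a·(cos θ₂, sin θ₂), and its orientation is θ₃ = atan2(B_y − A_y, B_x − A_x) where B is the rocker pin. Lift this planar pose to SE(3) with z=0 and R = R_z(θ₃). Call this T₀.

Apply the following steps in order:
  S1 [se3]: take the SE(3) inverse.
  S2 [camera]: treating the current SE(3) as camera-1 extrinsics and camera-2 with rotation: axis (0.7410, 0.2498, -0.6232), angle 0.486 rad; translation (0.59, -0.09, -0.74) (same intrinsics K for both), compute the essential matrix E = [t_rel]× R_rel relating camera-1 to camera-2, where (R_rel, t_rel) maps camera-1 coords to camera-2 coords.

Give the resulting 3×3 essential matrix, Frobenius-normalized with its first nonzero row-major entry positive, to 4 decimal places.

matrix = [0.1386 0.5814 0.3260; -0.4282 0.0456 -0.2050; -0.4509 0.3085 -0.1025]

source (fourbar_fk): coupler pose = R=[0.8326 -0.5539 0.0000; 0.5539 0.8326 0.0000; 0.0000 0.0000 1.0000], t=(-0.5883, 0.5421, 0.0000)
after S1 (invert_se3): R=[0.8326 0.5539 0.0000; -0.5539 0.8326 0.0000; 0.0000 0.0000 1.0000], t=(0.1895, -0.7772, 0.0000)
after S2 (essential): [0.1386 0.5814 0.3260; -0.4282 0.0456 -0.2050; -0.4509 0.3085 -0.1025]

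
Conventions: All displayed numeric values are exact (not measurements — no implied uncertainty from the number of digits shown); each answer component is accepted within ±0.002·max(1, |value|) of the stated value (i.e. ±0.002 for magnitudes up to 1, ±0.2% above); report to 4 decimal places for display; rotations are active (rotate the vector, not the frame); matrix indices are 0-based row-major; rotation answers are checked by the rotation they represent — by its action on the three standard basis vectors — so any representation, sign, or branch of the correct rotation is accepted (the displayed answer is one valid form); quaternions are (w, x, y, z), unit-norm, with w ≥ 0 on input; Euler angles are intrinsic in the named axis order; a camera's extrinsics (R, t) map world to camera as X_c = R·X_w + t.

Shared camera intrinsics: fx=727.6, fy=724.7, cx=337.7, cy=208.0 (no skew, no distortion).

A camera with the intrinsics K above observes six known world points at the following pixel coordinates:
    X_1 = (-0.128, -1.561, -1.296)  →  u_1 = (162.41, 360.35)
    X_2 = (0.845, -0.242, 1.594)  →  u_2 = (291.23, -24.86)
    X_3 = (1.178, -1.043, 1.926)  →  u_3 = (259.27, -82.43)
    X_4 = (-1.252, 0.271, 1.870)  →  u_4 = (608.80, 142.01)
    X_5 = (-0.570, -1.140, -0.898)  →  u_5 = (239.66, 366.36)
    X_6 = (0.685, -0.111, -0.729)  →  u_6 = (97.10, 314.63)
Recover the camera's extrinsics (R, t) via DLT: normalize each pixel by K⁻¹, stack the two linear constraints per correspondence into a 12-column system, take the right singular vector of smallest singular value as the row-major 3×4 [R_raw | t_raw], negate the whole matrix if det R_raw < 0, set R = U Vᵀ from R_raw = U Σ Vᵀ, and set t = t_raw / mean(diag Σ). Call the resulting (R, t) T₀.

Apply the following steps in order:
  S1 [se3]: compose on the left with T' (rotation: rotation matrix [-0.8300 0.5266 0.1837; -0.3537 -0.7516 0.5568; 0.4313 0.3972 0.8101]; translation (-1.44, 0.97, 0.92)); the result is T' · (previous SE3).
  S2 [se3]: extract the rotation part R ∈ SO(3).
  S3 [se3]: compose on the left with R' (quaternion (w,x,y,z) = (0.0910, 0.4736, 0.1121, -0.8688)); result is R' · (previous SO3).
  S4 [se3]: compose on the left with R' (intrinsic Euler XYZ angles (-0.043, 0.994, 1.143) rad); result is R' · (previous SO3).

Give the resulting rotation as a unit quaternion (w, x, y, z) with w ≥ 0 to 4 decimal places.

source (pnp_recover): camera pose = R=[-0.7931 0.2295 0.5642; -0.5308 0.1938 -0.8250; -0.2986 -0.9538 -0.0319], t=(-0.4500, 0.4200, 4.4002)
after S1 (compose_se3): R=[0.3239 -0.2636 -0.9086; 0.5132 -0.7579 0.4028; -0.7948 -0.5968 -0.1102], t=(-0.0370, 3.2635, 4.4572)
after S2 (rot_of_se3): [0.3239 -0.2636 -0.9086; 0.5132 -0.7579 0.4028; -0.7948 -0.5968 -0.1102]
after S3 (compose_so3): [0.6003 0.4196 0.6809; -0.2853 0.9077 -0.3078; -0.7472 -0.0094 0.6646]
after S4 (compose_so3): [-0.3489 -0.3634 0.8638; 0.3916 0.7809 0.4866; -0.8514 0.5081 -0.1302]

rotation (quat) = (0.5705, 0.0094, 0.7517, 0.3308)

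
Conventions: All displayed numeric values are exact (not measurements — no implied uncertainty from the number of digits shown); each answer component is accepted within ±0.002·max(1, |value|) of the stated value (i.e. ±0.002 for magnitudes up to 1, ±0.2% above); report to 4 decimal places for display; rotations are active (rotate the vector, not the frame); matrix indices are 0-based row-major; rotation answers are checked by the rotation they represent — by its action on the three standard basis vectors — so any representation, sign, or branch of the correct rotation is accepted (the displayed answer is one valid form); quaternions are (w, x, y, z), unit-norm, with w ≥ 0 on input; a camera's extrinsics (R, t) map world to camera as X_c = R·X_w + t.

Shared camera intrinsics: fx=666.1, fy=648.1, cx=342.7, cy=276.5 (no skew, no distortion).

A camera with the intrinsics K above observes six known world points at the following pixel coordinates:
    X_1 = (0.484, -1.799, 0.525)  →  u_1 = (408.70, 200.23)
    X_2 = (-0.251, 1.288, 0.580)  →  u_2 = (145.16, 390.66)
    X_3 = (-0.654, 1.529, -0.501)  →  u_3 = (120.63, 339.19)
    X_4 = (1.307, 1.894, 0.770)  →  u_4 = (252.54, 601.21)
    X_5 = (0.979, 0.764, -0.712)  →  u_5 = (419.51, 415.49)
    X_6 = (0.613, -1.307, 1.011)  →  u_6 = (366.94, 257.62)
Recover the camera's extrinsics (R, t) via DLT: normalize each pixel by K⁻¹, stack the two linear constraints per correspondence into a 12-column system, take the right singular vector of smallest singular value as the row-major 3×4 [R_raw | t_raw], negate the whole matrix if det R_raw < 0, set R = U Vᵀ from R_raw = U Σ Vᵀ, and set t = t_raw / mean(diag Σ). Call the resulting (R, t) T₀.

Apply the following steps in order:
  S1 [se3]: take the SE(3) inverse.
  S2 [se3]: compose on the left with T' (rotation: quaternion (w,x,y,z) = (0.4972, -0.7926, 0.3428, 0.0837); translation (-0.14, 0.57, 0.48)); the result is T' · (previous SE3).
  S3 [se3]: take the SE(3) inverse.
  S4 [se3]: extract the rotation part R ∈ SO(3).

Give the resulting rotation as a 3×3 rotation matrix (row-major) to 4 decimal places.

rotation (matrix) = ((0.7046, -0.6556, 0.2716), (0.1646, -0.2213, -0.9612), (0.6902, 0.7220, -0.0481))

source (pnp_recover): camera pose = R=[0.7022 -0.4627 -0.5411; 0.6807 0.6592 0.3196; 0.2088 -0.5927 0.7778], t=(-0.2498, -0.0701, 4.8696)
after S1 (invert_se3): R=[0.7022 0.6807 0.2088; -0.4627 0.6592 -0.5927; -0.5411 0.3196 0.7778], t=(-0.7938, 2.8170, -3.9006)
after S2 (compose_se3): R=[0.7046 0.1646 0.6902; -0.6556 -0.2213 0.7220; 0.2716 -0.9612 -0.0481], t=(-3.3136, -3.1251, 0.7145)
after S3 (invert_se3): R=[0.7046 -0.6556 0.2716; 0.1646 -0.2213 -0.9612; 0.6902 0.7220 -0.0481], t=(0.0921, 0.5405, 4.5778)
after S4 (rot_of_se3): [0.7046 -0.6556 0.2716; 0.1646 -0.2213 -0.9612; 0.6902 0.7220 -0.0481]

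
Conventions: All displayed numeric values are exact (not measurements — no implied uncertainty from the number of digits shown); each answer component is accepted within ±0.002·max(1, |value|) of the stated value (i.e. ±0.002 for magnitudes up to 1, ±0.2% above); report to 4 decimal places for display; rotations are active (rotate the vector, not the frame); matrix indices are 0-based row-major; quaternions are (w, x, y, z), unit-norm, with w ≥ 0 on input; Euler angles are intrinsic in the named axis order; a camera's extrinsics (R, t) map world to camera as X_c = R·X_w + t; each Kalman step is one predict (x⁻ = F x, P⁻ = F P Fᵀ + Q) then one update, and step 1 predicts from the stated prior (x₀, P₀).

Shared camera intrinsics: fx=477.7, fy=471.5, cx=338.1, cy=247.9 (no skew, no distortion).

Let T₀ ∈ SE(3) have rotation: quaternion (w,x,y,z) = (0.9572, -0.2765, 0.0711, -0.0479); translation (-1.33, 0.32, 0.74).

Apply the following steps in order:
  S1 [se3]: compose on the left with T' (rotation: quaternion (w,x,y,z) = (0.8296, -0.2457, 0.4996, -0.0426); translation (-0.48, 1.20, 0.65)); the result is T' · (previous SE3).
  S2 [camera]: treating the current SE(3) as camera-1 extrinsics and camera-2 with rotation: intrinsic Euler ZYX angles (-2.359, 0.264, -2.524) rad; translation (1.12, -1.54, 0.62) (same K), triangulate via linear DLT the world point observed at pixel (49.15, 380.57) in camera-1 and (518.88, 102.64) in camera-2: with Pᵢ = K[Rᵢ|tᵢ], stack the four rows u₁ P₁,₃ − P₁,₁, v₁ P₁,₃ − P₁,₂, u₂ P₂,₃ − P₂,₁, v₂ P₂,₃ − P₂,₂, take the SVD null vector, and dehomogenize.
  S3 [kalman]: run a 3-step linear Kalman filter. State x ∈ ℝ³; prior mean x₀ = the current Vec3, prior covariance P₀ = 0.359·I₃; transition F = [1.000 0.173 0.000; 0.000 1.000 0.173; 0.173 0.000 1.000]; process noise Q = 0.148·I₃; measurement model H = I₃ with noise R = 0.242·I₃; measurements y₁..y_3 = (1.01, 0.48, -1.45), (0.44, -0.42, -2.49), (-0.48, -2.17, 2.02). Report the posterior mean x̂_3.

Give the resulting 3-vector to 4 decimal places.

after S1 (compose_se3): R=[0.4196 -0.5769 0.7008; -0.4663 0.5254 0.7117; -0.7788 -0.6254 -0.0485], t=(-0.5683, 2.1709, 1.8618)
after S2 (triangulate): (-0.9836, -0.7113, -1.9180)
after S3 (kf_track): (-0.0471, -1.4228, 0.1272)

result = (-0.0471, -1.4228, 0.1272)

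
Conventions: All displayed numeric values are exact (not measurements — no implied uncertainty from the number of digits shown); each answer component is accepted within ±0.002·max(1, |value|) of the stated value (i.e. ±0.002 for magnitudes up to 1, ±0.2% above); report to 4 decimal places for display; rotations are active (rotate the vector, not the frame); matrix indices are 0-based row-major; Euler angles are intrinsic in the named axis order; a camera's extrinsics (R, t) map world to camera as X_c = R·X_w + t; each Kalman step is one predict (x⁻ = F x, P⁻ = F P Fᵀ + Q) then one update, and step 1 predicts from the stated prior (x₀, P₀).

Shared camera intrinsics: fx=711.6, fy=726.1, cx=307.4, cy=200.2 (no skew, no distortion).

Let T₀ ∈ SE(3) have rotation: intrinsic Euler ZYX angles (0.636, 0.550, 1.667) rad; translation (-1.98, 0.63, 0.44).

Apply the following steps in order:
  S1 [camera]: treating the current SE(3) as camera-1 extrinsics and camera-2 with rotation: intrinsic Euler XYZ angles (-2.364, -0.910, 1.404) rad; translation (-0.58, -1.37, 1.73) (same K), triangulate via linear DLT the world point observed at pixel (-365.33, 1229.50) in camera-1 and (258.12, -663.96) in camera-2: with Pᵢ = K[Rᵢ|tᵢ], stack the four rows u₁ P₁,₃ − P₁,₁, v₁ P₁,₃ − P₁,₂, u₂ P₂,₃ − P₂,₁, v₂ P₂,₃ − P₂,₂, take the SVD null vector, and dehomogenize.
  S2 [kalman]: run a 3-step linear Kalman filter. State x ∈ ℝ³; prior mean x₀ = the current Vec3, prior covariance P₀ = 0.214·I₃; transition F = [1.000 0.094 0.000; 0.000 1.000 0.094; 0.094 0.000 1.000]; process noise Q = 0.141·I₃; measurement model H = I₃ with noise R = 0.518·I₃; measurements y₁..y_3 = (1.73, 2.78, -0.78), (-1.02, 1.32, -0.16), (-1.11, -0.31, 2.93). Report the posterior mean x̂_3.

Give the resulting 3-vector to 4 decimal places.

result = (-0.1124, 0.8909, 0.6216)

after S1 (triangulate): (0.3819, 1.8461, -1.8338)
after S2 (kf_track): (-0.1124, 0.8909, 0.6216)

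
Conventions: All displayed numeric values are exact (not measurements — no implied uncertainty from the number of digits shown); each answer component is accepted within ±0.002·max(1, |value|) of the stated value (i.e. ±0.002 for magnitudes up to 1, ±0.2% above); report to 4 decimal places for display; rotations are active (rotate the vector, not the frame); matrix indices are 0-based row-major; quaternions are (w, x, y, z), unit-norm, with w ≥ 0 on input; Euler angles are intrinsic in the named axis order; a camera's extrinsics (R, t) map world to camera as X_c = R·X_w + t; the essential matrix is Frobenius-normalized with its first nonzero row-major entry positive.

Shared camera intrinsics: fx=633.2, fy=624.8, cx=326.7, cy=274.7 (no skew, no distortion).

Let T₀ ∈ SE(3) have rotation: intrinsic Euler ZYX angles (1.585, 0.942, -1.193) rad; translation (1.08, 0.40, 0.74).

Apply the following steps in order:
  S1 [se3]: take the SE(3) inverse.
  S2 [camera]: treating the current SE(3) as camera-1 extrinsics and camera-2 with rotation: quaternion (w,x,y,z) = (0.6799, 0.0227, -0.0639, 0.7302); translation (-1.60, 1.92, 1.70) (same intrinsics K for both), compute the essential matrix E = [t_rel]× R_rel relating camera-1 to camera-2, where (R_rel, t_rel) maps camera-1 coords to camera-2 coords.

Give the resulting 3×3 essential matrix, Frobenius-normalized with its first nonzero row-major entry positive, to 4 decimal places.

after S1 (invert_se3): R=[-0.0084 0.5881 -0.8087; -0.3582 -0.7569 -0.5467; -0.9336 0.2851 0.2170], t=(0.3722, 1.0941, 0.7337)
after S2 (essential): [0.4105 0.1525 -0.4372; 0.5091 -0.1480 0.0635; -0.2331 0.2947 -0.4368]

matrix = [0.4105 0.1525 -0.4372; 0.5091 -0.1480 0.0635; -0.2331 0.2947 -0.4368]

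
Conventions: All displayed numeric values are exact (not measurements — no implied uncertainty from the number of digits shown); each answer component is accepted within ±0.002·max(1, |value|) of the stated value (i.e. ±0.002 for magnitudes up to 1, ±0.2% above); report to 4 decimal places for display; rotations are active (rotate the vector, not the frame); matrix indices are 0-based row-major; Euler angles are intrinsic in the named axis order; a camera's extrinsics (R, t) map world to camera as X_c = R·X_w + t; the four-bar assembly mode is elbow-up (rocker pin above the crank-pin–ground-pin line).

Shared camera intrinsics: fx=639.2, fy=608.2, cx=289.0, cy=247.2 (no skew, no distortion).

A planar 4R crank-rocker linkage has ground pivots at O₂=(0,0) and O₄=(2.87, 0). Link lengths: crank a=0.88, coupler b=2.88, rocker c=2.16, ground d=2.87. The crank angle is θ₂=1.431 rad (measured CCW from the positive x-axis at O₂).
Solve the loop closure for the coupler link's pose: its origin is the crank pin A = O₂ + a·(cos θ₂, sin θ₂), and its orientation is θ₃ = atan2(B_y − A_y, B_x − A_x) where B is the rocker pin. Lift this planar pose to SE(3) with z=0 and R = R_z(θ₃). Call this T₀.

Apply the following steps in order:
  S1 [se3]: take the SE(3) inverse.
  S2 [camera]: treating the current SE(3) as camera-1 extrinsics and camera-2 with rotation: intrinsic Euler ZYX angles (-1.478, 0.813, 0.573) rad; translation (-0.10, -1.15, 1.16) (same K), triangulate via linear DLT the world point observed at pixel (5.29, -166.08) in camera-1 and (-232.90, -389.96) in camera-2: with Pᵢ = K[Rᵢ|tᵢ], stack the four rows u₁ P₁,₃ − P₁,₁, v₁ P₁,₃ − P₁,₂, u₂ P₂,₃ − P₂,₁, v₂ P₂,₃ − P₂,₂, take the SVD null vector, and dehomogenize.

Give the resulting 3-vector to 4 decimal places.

result = (-0.0660, -0.7294, 1.9860)

source (fourbar_fk): coupler pose = R=[0.8955 -0.4451 0.0000; 0.4451 0.8955 0.0000; 0.0000 0.0000 1.0000], t=(0.1226, 0.8714, 0.0000)
after S1 (invert_se3): R=[0.8955 0.4451 0.0000; -0.4451 0.8955 0.0000; 0.0000 0.0000 1.0000], t=(-0.4977, -0.7257, 0.0000)
after S2 (triangulate): (-0.0660, -0.7294, 1.9860)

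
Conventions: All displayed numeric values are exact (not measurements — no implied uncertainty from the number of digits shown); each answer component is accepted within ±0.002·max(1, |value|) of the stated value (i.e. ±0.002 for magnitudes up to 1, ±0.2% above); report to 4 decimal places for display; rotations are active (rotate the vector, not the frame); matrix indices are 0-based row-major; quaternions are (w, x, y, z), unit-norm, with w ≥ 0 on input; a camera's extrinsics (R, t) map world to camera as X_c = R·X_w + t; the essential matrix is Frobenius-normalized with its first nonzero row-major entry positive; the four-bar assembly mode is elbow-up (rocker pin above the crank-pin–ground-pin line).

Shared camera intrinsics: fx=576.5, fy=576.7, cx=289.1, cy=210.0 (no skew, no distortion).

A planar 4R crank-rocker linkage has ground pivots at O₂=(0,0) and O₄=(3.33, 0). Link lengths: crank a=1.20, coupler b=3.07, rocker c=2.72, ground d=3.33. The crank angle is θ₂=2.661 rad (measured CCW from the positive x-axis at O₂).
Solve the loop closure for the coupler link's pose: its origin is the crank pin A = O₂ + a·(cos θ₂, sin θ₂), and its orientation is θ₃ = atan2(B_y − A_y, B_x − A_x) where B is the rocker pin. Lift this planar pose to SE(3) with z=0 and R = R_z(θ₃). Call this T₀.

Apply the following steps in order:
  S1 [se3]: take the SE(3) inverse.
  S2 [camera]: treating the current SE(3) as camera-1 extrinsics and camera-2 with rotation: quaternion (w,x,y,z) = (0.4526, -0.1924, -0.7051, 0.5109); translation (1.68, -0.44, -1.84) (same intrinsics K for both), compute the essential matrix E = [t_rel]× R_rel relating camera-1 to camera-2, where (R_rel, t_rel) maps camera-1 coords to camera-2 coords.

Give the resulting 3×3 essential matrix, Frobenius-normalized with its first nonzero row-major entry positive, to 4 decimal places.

source (fourbar_fk): coupler pose = R=[0.8654 -0.5010 0.0000; 0.5010 0.8654 0.0000; 0.0000 0.0000 1.0000], t=(-1.0641, 0.5548, 0.0000)
after S1 (invert_se3): R=[0.8654 0.5010 0.0000; -0.5010 0.8654 0.0000; 0.0000 0.0000 1.0000], t=(0.6429, -1.0132, 0.0000)
after S2 (essential): [0.4670 0.1820 -0.2832; 0.3215 0.3581 0.4810; 0.2392 0.0106 -0.3851]

matrix = [0.4670 0.1820 -0.2832; 0.3215 0.3581 0.4810; 0.2392 0.0106 -0.3851]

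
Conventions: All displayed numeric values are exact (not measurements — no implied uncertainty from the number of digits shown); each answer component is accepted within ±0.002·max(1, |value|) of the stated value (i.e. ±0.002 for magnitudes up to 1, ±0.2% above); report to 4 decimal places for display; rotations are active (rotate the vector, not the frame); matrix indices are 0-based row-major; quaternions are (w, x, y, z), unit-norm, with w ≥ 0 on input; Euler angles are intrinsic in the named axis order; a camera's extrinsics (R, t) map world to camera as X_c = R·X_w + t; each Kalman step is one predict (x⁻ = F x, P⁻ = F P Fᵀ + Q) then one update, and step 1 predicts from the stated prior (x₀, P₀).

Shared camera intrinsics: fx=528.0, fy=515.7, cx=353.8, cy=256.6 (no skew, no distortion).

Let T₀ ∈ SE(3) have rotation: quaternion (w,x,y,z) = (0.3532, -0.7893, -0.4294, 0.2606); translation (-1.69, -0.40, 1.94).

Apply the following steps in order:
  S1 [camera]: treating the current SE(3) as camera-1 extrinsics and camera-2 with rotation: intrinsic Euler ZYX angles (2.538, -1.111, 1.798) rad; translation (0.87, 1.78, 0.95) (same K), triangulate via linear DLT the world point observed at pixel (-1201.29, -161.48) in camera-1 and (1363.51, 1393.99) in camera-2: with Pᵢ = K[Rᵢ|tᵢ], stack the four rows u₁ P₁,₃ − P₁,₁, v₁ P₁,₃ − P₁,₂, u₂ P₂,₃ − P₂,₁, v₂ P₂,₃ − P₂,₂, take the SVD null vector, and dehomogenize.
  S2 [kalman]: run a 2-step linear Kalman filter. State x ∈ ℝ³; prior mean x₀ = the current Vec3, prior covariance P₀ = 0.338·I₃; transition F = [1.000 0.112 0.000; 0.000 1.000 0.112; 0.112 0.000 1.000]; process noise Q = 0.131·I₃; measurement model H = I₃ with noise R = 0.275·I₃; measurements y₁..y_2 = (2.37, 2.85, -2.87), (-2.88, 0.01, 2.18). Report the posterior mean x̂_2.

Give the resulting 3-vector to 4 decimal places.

after S1 (triangulate): (-0.1792, 0.8623, 0.9637)
after S2 (kf_track): (-0.6979, 0.9191, 0.4412)

result = (-0.6979, 0.9191, 0.4412)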